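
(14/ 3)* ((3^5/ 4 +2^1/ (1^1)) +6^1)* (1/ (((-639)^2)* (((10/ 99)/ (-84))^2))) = 2739198/ 5041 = 543.38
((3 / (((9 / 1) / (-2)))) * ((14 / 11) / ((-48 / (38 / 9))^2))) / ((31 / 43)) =-108661 / 11932272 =-0.01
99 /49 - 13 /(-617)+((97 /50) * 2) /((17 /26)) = 7.98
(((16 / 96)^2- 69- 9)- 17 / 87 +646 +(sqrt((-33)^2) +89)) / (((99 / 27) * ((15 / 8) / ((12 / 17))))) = 1152296 / 16269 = 70.83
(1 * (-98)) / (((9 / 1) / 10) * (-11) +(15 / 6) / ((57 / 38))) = 2940 / 247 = 11.90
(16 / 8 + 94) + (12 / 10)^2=2436 / 25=97.44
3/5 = 0.60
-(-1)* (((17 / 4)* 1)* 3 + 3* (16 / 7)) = 549 / 28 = 19.61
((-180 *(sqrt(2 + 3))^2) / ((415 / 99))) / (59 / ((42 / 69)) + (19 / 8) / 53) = -17629920 / 7962937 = -2.21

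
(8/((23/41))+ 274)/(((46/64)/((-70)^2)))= 1039584000/529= 1965187.15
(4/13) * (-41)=-164/13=-12.62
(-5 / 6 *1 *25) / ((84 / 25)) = -3125 / 504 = -6.20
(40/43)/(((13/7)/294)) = 82320/559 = 147.26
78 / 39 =2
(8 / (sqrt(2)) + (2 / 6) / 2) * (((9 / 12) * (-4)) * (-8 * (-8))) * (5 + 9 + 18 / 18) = -11520 * sqrt(2)-480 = -16771.74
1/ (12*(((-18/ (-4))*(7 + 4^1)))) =1/ 594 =0.00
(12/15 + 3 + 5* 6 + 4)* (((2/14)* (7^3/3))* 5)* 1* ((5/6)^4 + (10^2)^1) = 44667175/144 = 310188.72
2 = 2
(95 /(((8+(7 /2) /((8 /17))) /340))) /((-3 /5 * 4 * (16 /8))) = -17000 /39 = -435.90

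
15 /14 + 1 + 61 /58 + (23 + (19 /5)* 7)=53514 /1015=52.72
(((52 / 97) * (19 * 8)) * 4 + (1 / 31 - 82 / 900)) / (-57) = -440963563 / 77129550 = -5.72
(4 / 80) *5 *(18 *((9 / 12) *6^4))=4374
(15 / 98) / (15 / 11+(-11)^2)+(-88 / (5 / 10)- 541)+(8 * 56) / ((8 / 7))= -325.00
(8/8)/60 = 0.02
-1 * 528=-528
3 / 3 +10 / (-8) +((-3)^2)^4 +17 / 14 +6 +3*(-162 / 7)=181959 / 28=6498.54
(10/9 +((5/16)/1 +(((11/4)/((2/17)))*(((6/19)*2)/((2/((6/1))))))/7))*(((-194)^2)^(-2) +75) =15769650001253641/27128204635392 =581.30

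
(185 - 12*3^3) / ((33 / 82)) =-11398 / 33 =-345.39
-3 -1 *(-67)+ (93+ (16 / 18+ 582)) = 6659 / 9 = 739.89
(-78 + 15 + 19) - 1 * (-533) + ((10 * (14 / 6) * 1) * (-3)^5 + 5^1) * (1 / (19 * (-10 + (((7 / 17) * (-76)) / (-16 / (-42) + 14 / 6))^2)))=328434881 / 674994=486.57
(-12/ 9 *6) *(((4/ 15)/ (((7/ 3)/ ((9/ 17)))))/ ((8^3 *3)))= -3/ 9520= -0.00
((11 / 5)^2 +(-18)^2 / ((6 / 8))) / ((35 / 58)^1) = 633418 / 875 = 723.91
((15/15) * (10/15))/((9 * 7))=2/189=0.01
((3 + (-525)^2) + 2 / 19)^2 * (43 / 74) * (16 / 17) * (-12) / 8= -14151546503703696 / 227069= -62322670658.27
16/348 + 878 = 76390/87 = 878.05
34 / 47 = 0.72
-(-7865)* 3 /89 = 23595 /89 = 265.11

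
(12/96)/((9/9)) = 1/8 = 0.12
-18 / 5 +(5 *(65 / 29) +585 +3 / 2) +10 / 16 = 689889 / 1160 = 594.73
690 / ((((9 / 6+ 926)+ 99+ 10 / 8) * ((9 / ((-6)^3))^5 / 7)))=-153837895680 / 4111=-37421040.06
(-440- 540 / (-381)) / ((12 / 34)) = -473450 / 381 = -1242.65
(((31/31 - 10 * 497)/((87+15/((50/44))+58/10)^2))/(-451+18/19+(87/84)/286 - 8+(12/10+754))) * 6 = -1890108220/211668062961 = -0.01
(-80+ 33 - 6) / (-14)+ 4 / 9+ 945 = 119603 / 126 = 949.23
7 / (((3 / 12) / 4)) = 112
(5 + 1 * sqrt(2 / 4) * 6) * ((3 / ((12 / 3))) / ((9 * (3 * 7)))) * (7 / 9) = sqrt(2) / 108 + 5 / 324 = 0.03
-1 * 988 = -988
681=681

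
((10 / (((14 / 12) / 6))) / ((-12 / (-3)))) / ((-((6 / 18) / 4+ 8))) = -1080 / 679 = -1.59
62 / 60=31 / 30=1.03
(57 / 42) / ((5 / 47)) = 893 / 70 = 12.76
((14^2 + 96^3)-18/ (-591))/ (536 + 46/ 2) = 174331610/ 110123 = 1583.06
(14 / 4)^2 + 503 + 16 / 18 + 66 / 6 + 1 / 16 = 75917 / 144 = 527.20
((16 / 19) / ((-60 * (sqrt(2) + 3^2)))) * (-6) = 72 / 7505 - 8 * sqrt(2) / 7505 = 0.01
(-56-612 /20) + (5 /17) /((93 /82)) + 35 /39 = -85.44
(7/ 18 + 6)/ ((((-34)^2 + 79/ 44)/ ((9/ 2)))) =1265/ 50943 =0.02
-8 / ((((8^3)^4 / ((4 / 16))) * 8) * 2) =-1 / 549755813888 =-0.00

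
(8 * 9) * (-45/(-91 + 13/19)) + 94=18572/143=129.87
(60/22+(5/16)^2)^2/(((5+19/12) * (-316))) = -189846075/49490231296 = -0.00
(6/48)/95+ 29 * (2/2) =29.00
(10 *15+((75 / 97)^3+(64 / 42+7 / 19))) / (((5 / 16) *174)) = 88769400464 / 31681617849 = 2.80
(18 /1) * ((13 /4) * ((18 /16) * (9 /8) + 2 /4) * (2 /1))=13221 /64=206.58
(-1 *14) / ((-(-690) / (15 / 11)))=-7 / 253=-0.03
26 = 26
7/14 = 1/2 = 0.50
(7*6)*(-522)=-21924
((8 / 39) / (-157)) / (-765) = 8 / 4684095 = 0.00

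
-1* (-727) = 727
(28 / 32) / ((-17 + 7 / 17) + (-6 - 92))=-0.01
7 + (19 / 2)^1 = 33 / 2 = 16.50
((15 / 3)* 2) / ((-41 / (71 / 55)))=-142 / 451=-0.31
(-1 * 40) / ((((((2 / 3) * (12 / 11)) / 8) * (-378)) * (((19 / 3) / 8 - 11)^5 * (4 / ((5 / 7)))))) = -3244032 / 1730160900125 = -0.00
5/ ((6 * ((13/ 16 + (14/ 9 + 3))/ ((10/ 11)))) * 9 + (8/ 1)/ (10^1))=400/ 25573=0.02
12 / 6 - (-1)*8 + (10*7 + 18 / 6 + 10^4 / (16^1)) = 708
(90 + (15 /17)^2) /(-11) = -2385 /289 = -8.25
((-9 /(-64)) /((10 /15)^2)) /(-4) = -0.08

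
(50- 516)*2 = -932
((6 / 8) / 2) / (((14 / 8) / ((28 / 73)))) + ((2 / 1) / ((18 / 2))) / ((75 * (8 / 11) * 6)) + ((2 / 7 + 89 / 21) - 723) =-5947003579 / 8278200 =-718.39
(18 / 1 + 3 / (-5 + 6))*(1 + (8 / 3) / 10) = 26.60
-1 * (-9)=9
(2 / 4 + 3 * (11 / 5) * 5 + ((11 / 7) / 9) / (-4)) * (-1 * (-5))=42155 / 252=167.28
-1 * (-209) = 209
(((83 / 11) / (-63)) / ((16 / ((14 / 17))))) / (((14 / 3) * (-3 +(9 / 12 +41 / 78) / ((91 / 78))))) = 1079 / 1557336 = 0.00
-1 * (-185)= 185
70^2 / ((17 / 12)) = 58800 / 17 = 3458.82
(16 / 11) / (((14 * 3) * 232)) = 1 / 6699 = 0.00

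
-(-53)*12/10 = 318/5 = 63.60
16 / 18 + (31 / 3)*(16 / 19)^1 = 1640 / 171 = 9.59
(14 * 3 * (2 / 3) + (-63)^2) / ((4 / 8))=7994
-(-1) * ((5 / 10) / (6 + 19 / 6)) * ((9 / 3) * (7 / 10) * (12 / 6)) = 0.23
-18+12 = -6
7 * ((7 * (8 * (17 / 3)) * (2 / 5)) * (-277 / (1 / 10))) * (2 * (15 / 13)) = -73837120 / 13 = -5679778.46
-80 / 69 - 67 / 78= -1207 / 598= -2.02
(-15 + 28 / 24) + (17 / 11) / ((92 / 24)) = -13.43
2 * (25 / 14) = 25 / 7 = 3.57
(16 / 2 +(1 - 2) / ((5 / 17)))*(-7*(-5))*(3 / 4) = 483 / 4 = 120.75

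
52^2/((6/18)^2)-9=24327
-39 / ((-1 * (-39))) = -1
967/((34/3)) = 2901/34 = 85.32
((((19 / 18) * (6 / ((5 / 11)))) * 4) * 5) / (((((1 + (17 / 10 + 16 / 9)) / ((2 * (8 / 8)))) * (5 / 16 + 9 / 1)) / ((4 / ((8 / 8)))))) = 3210240 / 60047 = 53.46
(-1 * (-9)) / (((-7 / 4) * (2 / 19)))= -342 / 7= -48.86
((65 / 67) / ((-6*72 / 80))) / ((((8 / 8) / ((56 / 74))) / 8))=-72800 / 66933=-1.09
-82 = -82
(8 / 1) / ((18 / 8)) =32 / 9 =3.56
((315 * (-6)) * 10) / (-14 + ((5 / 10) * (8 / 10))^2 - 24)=236250 / 473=499.47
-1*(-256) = 256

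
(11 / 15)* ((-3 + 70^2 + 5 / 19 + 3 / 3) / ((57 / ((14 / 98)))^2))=1023737 / 45372285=0.02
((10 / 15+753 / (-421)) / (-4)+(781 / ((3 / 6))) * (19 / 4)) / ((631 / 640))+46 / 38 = 113971912159 / 15142107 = 7526.82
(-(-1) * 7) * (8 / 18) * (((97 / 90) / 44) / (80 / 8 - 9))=679 / 8910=0.08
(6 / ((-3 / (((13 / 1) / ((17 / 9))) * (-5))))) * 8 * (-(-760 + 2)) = 7094880 / 17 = 417345.88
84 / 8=21 / 2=10.50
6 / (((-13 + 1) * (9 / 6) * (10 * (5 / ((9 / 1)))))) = -3 / 50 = -0.06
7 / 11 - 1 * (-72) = 72.64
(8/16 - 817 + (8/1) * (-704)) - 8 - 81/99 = -142061/22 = -6457.32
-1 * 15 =-15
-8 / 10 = -4 / 5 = -0.80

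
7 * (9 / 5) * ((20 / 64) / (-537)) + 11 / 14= 15605 / 20048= 0.78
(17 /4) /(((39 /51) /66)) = 9537 /26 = 366.81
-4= -4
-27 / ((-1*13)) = 27 / 13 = 2.08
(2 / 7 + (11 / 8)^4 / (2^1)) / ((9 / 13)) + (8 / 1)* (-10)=-39742357 / 516096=-77.01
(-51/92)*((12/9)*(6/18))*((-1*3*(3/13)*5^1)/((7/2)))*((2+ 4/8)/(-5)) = -255/2093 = -0.12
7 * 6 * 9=378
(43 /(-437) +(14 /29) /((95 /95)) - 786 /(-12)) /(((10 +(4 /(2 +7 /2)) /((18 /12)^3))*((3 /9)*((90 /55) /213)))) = 387346154085 /153799528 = 2518.51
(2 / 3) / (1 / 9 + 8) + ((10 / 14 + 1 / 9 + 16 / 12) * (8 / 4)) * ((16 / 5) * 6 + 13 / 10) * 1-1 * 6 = 82.59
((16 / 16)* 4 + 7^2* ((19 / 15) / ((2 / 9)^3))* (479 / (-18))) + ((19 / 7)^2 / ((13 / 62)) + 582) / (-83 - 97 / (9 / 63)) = -2922161141831 / 19415760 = -150504.60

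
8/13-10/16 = -1/104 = -0.01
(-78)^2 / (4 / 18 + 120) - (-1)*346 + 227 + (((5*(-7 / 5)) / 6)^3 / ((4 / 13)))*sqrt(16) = 70459817 / 116856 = 602.96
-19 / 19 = -1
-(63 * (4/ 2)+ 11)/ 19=-137/ 19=-7.21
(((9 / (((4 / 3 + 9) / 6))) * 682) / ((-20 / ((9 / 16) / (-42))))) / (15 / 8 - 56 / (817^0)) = -2673 / 60620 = -0.04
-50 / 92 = -25 / 46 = -0.54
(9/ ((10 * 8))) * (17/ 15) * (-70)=-357/ 40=-8.92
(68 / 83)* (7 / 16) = 119 / 332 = 0.36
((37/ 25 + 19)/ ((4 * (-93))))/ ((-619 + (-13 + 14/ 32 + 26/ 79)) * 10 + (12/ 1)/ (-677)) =0.00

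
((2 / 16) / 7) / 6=1 / 336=0.00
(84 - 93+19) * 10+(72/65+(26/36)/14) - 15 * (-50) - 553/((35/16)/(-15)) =76054949/16380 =4643.16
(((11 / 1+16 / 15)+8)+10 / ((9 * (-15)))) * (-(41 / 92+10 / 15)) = -828593 / 37260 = -22.24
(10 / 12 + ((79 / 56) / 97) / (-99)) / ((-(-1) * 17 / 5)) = 2240305 / 9142056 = 0.25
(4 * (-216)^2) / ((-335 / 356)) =-66438144 / 335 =-198322.82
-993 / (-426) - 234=-32897 / 142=-231.67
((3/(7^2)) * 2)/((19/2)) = 0.01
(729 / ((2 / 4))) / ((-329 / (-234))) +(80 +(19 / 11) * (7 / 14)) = 8091075 / 7238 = 1117.86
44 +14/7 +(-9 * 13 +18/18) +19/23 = -1591/23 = -69.17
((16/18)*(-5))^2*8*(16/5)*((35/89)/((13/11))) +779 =88775143/93717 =947.27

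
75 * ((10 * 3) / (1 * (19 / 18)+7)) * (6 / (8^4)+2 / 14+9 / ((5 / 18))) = 944774685 / 103936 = 9089.97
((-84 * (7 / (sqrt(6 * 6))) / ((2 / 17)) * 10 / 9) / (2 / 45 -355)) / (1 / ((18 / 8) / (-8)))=-187425 / 255568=-0.73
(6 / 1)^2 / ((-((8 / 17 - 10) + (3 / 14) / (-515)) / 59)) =86779560 / 389357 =222.88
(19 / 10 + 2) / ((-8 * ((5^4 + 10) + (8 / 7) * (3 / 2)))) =-273 / 356560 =-0.00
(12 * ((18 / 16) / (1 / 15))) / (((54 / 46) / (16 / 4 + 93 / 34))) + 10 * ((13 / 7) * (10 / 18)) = 5021515 / 4284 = 1172.16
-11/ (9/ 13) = -143/ 9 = -15.89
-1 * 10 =-10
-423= -423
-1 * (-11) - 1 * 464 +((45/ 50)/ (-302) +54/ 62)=-452.13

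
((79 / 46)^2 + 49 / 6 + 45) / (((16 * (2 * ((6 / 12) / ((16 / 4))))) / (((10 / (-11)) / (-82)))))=1781125 / 11451792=0.16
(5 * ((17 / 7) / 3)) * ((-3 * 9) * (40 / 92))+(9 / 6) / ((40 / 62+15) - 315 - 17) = -7145813 / 150374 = -47.52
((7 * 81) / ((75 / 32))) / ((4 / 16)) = 24192 / 25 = 967.68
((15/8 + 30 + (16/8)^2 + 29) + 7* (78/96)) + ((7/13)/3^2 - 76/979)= 70.54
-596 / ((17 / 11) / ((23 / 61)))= -145.41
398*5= 1990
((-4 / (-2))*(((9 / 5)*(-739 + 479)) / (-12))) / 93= 26 / 31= 0.84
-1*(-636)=636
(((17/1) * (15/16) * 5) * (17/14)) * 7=21675/32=677.34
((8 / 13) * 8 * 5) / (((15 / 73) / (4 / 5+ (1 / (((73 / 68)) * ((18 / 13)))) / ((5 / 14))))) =564224 / 1755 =321.50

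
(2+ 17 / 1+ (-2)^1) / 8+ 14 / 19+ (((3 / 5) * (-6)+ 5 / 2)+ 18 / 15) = 2251 / 760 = 2.96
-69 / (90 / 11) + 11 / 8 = -847 / 120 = -7.06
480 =480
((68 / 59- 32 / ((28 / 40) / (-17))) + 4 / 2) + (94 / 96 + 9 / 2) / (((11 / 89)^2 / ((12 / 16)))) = 3355968027 / 3198272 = 1049.31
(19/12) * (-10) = -95/6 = -15.83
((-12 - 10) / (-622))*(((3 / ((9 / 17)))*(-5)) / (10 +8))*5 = -4675 / 16794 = -0.28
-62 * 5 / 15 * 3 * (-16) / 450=496 / 225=2.20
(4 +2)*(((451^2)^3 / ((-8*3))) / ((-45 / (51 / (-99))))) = -13005153647993947 / 540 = -24083617866655.46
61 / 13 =4.69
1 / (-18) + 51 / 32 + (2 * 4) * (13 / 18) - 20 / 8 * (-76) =56827 / 288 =197.32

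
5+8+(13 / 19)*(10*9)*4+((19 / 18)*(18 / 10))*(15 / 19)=9911 / 38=260.82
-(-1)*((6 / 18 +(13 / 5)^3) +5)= 8591 / 375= 22.91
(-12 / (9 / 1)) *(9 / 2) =-6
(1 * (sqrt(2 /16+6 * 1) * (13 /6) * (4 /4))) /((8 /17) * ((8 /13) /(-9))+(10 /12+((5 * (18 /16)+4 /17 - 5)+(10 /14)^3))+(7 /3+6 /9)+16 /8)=20694219 * sqrt(2) /38345971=0.76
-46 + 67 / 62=-2785 / 62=-44.92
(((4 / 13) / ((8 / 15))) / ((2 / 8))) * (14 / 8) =105 / 26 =4.04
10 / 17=0.59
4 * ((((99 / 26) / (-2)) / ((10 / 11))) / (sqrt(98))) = -1089 * sqrt(2) / 1820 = -0.85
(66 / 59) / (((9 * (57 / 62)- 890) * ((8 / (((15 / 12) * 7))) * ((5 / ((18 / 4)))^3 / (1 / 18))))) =-580041 / 10321129600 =-0.00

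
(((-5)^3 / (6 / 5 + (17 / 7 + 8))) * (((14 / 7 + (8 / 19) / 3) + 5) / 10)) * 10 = -4375 / 57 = -76.75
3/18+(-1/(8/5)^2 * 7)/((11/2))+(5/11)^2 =-1439/11616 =-0.12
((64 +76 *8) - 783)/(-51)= 37/17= 2.18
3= 3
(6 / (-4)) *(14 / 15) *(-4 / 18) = 14 / 45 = 0.31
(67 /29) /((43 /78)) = 5226 /1247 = 4.19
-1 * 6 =-6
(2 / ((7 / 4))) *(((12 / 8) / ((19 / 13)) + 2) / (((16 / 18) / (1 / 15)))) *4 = 138 / 133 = 1.04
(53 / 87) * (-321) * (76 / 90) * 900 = -4309960 / 29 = -148619.31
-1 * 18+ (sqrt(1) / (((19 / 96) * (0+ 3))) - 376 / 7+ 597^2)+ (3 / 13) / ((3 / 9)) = 616111276 / 1729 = 356339.66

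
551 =551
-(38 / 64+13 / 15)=-1.46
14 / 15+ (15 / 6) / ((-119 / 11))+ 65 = 234557 / 3570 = 65.70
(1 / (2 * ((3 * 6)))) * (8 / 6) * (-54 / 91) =-2 / 91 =-0.02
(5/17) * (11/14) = 0.23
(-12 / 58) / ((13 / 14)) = -84 / 377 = -0.22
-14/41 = -0.34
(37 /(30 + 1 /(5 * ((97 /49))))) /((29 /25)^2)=11215625 /12277759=0.91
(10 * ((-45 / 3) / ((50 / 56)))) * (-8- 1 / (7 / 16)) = 1728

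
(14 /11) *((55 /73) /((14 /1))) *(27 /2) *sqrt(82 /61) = 135 *sqrt(5002) /8906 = 1.07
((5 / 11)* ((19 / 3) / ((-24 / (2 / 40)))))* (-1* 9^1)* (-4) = -19 / 88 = -0.22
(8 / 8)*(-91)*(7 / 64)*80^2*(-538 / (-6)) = -17135300 / 3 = -5711766.67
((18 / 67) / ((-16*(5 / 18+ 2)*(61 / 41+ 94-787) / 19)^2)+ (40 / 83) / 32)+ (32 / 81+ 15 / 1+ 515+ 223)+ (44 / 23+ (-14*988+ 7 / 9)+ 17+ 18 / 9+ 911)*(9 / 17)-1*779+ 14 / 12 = -31048635465318435983275 / 4530353073202003968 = -6853.47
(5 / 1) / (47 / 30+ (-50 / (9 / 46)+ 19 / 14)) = -1575 / 79579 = -0.02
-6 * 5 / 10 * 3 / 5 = -9 / 5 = -1.80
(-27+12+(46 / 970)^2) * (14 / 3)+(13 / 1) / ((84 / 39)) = -1263656557 / 19758900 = -63.95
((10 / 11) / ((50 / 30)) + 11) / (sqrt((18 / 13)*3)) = 127*sqrt(78) / 198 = 5.66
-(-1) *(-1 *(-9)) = 9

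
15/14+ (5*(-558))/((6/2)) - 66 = -13929/14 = -994.93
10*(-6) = -60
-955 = -955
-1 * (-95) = 95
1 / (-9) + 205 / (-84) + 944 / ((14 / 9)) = 21755 / 36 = 604.31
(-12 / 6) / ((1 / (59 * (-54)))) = 6372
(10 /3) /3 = 1.11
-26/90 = -13/45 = -0.29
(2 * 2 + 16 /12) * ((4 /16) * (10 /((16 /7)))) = 5.83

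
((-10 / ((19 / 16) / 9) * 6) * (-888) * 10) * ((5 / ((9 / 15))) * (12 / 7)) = 7672320000 / 133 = 57686616.54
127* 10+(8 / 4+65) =1337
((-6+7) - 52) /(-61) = 51 /61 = 0.84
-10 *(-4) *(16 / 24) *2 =160 / 3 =53.33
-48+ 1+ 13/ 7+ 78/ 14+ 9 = -214/ 7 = -30.57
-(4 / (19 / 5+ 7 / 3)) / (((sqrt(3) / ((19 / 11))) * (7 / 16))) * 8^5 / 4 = -12451840 * sqrt(3) / 1771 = -12177.99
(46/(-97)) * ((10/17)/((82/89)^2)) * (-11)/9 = 10020065/24947721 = 0.40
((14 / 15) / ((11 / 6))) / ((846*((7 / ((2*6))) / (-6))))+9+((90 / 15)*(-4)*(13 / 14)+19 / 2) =-3.79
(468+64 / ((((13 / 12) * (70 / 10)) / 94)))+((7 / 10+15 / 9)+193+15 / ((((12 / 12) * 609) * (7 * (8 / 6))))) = 1456.69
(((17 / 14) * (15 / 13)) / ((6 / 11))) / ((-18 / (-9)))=935 / 728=1.28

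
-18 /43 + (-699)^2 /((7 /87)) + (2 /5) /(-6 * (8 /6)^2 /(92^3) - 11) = 7339052862742521 /1208549615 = 6072611.97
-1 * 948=-948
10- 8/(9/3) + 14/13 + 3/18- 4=119/26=4.58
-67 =-67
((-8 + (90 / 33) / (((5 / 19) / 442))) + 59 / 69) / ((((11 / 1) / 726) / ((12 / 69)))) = 52496.77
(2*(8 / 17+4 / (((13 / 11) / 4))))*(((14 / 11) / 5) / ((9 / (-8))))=-6.34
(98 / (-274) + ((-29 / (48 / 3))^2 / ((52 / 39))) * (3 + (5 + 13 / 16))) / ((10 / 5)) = 47933975 / 4489216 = 10.68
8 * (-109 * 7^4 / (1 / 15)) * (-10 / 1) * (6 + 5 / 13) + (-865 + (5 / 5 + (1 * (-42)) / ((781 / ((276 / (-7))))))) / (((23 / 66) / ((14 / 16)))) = 42566085440214 / 21229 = 2005091405.16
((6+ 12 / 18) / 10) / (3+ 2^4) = 2 / 57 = 0.04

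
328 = 328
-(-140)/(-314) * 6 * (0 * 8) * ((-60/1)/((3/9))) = 0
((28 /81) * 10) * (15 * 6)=2800 /9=311.11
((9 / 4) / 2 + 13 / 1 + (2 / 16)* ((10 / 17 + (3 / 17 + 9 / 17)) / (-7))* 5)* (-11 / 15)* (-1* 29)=4254503 / 14280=297.93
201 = 201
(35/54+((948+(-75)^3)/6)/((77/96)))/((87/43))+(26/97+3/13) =-19719497289725/456161706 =-43229.18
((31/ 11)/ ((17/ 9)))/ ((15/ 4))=372/ 935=0.40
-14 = -14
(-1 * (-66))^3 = 287496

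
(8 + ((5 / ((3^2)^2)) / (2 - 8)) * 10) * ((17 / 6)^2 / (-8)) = -7.92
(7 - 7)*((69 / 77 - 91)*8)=0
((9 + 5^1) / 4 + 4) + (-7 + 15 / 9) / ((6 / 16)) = -121 / 18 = -6.72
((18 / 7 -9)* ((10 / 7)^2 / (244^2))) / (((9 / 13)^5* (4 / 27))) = -46411625 / 4962266064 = -0.01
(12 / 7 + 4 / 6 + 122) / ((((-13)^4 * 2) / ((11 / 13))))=14366 / 7797153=0.00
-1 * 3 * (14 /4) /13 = -0.81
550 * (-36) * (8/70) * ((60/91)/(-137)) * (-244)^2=56583014400/87269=648374.73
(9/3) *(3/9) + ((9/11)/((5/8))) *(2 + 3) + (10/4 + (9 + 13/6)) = 700/33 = 21.21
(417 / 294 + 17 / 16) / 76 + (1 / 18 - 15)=-7996543 / 536256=-14.91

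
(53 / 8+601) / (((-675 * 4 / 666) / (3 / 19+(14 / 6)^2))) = -86151503 / 102600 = -839.68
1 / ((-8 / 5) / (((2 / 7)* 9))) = -45 / 28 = -1.61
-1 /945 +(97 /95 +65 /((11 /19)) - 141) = -5472326 /197505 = -27.71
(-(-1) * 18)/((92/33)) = 297/46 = 6.46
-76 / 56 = -19 / 14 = -1.36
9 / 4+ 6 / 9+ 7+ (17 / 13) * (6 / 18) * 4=11.66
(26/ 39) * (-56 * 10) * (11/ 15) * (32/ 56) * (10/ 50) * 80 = -2503.11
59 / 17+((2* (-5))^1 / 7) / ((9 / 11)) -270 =-287323 / 1071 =-268.28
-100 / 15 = -20 / 3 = -6.67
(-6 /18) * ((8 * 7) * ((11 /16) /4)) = -77 /24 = -3.21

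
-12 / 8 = -3 / 2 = -1.50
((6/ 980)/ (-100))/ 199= -3/ 9751000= -0.00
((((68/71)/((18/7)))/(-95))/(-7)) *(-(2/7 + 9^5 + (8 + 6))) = -14057062/424935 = -33.08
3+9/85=264/85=3.11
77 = 77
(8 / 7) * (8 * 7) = 64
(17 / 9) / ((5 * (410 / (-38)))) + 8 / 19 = 67663 / 175275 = 0.39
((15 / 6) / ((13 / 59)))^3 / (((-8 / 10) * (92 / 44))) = -1411980625 / 1616992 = -873.21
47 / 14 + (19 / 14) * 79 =774 / 7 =110.57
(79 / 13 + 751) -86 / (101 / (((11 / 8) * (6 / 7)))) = 13898141 / 18382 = 756.07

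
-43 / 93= -0.46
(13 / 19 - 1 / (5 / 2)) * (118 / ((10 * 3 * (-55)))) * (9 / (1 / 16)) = -2.93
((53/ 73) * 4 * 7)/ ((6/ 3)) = 742/ 73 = 10.16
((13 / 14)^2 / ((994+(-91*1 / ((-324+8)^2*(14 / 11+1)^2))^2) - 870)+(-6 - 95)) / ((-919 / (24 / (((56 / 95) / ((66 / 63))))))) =262911927001174248251190 / 56089829637642454925621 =4.69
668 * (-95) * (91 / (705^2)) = -1154972 / 99405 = -11.62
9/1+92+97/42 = 4339/42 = 103.31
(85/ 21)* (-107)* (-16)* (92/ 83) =13387840/ 1743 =7680.92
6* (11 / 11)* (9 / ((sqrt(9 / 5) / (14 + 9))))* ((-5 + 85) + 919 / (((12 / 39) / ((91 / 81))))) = 25601231* sqrt(5) / 18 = 3180338.49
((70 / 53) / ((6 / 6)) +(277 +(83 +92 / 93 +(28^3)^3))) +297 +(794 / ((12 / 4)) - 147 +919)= 52141209402707501 / 4929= 10578455955103.98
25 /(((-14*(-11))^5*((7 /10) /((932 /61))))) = 29125 /4623187340156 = 0.00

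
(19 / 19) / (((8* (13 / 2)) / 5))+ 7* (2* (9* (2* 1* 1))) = 13109 / 52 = 252.10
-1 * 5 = -5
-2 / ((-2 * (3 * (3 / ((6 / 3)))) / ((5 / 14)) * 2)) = 0.04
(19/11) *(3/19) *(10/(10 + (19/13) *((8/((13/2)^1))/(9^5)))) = 149689215/548862127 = 0.27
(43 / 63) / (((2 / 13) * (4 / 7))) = 559 / 72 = 7.76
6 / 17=0.35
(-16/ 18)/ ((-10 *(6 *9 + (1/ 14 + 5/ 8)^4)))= 39337984/ 24001930125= 0.00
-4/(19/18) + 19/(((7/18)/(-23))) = -1127.50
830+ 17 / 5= 4167 / 5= 833.40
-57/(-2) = 57/2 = 28.50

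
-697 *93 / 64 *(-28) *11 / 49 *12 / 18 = 237677 / 56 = 4244.23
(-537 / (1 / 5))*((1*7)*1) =-18795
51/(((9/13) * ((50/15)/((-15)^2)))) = 9945/2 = 4972.50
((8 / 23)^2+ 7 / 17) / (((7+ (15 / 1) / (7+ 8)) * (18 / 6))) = 1597 / 71944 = 0.02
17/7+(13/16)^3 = 85011/28672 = 2.96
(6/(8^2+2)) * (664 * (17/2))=5644/11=513.09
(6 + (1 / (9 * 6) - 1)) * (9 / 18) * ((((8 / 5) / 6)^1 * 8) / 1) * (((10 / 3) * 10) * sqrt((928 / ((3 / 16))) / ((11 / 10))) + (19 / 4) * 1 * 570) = 1387520 * sqrt(4785) / 8019 + 391324 / 27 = 26462.54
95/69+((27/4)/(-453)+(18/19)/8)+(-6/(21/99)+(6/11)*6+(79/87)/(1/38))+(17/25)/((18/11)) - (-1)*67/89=71650697264803/5901326288550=12.14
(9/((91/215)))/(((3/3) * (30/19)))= 2451/182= 13.47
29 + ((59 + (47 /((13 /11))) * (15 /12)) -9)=6693 /52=128.71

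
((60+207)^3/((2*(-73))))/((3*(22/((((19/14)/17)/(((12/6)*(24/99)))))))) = -325.24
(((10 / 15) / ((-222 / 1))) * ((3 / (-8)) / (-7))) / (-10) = 0.00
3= 3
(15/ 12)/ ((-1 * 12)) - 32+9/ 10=-7489/ 240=-31.20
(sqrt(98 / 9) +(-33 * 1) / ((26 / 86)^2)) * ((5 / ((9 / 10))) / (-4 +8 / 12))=101695 / 169 - 35 * sqrt(2) / 9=596.25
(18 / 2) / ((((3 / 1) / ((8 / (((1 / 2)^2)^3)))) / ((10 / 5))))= 3072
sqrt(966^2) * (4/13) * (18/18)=3864/13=297.23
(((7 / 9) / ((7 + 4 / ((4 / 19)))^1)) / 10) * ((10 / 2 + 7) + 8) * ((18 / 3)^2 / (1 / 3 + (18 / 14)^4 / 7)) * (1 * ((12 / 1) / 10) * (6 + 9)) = 12706092 / 237185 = 53.57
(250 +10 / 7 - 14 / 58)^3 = 132580785392271 / 8365427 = 15848657.26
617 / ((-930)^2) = 617 / 864900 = 0.00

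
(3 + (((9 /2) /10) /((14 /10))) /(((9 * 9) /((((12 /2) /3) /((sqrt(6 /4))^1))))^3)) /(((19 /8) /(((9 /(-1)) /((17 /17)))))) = -216 /19-32 * sqrt(6) /7853517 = -11.37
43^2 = 1849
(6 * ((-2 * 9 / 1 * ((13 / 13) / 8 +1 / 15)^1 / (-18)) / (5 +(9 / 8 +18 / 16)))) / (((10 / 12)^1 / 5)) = 138 / 145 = 0.95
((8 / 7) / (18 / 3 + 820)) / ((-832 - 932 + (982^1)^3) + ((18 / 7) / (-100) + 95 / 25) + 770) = 200 / 136883816447273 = 0.00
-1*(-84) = 84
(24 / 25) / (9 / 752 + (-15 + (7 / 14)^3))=-18048 / 279425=-0.06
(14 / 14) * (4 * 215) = 860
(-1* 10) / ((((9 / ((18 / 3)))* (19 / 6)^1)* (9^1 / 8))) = -320 / 171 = -1.87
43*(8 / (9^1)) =344 / 9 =38.22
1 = 1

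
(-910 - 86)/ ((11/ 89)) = -88644/ 11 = -8058.55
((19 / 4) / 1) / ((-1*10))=-19 / 40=-0.48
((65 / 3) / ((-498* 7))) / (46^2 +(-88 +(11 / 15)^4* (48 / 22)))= -121875 / 39778917976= -0.00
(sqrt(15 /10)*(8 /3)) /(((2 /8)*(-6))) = -8*sqrt(6) /9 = -2.18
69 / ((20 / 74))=2553 / 10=255.30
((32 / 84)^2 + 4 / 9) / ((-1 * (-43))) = 260 / 18963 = 0.01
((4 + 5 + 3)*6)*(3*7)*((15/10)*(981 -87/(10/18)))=9348696/5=1869739.20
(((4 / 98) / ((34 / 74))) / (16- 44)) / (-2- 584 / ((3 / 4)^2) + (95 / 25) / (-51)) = 1665 / 545937322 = 0.00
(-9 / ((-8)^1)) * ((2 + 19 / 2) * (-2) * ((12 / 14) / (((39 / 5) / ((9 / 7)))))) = -9315 / 2548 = -3.66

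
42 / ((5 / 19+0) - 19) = -399 / 178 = -2.24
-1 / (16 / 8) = -1 / 2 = -0.50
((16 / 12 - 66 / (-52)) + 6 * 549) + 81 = 263453 / 78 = 3377.60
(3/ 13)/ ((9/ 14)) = 14/ 39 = 0.36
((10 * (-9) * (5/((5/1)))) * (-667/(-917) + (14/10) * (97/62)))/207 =-829413/653821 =-1.27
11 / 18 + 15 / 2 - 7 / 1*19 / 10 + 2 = -287 / 90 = -3.19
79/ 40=1.98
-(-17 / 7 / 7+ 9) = -8.65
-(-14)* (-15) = -210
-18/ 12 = -3/ 2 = -1.50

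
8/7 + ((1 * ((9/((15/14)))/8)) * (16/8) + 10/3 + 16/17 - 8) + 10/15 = 219/1190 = 0.18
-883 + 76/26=-11441/13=-880.08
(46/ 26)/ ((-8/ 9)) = -207/ 104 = -1.99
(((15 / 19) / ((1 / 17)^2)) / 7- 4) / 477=3803 / 63441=0.06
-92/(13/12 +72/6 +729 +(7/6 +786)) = -368/6117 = -0.06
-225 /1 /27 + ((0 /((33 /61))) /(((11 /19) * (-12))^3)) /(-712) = -25 /3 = -8.33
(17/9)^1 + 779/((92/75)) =527389/828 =636.94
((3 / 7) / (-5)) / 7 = -3 / 245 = -0.01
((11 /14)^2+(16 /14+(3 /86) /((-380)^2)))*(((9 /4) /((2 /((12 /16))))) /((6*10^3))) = 0.00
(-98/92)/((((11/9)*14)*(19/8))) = -126/4807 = -0.03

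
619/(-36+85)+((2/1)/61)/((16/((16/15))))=566483/44835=12.63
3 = 3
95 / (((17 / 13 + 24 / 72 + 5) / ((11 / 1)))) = 40755 / 259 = 157.36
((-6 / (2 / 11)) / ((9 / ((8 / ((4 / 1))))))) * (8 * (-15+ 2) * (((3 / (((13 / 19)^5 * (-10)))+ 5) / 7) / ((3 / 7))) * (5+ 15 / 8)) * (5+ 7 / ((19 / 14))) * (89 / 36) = 131644.78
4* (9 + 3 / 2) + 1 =43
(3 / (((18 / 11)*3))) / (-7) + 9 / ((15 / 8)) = 2969 / 630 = 4.71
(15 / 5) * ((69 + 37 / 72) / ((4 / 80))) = 25025 / 6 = 4170.83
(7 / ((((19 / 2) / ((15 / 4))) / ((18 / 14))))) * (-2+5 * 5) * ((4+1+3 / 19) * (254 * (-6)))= -231868980 / 361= -642296.34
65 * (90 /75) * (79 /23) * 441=2717442 /23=118149.65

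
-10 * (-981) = 9810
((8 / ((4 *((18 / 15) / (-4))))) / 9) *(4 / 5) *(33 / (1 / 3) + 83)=-2912 / 27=-107.85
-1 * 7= -7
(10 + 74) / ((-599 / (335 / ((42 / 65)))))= -43550 / 599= -72.70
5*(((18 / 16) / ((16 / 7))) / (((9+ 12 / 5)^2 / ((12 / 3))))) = 875 / 11552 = 0.08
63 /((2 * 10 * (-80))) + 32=51137 /1600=31.96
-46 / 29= -1.59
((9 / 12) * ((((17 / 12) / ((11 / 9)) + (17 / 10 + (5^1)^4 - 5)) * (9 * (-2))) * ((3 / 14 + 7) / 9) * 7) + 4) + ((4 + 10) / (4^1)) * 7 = -41494707 / 880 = -47153.08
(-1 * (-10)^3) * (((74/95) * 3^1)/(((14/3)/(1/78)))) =11100/1729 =6.42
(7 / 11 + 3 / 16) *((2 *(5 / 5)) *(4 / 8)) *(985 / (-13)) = -142825 / 2288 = -62.42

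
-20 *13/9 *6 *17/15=-1768/9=-196.44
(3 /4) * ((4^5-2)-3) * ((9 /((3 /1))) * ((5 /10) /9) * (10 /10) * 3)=3057 /8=382.12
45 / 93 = 15 / 31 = 0.48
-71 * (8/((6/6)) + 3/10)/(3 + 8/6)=-17679/130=-135.99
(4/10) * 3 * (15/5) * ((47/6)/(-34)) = -141/170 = -0.83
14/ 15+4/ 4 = 1.93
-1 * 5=-5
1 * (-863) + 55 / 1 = -808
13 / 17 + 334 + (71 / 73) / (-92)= 38219549 / 114172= 334.75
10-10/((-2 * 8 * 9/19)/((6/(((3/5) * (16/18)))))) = 795/32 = 24.84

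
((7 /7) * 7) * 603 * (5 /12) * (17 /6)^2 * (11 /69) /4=7454755 /13248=562.71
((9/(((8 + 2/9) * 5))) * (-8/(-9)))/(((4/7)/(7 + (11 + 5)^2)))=16569/185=89.56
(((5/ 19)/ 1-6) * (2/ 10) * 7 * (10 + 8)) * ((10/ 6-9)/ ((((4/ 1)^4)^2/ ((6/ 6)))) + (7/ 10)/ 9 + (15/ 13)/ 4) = -52.93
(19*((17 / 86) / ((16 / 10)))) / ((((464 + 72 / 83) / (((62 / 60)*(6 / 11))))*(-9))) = -831079 / 2628033408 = -0.00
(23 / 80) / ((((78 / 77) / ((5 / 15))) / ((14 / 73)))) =12397 / 683280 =0.02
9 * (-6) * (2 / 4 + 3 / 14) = -270 / 7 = -38.57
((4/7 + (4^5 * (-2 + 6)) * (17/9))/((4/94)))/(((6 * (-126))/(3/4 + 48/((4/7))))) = -647225015/31752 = -20383.76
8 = 8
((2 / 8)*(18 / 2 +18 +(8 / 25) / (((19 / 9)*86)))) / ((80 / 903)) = 11581731 / 152000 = 76.20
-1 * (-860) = 860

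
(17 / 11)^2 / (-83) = -289 / 10043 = -0.03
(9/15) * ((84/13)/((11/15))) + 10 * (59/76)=70913/5434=13.05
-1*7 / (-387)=0.02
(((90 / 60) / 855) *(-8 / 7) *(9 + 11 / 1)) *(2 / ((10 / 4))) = -64 / 1995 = -0.03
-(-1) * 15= 15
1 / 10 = 0.10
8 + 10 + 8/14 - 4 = 102/7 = 14.57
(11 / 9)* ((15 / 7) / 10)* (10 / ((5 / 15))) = 7.86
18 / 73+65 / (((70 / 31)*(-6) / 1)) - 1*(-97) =566897 / 6132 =92.45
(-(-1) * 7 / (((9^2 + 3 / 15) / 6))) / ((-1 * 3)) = -5 / 29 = -0.17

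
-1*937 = -937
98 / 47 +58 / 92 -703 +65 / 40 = -6042007 / 8648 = -698.66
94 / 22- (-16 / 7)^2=-513 / 539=-0.95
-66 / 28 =-33 / 14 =-2.36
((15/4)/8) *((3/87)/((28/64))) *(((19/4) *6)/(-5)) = -171/812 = -0.21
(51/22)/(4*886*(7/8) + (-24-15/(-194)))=4947/6566483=0.00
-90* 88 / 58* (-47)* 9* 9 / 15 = 1005048 / 29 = 34656.83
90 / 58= 1.55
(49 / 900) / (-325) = -49 / 292500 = -0.00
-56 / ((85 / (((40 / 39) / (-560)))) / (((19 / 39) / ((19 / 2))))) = 0.00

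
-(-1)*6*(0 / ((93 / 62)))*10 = 0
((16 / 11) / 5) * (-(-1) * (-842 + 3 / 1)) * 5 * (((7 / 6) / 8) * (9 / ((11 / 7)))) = -1019.28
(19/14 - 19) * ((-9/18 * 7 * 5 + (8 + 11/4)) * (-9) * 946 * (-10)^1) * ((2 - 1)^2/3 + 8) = 1182913875/14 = 84493848.21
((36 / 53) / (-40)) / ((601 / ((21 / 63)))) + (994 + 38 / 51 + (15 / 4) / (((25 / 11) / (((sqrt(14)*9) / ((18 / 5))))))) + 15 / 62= 33*sqrt(14) / 8 + 250535707871 / 251797965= 1010.42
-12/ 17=-0.71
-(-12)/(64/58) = 87/8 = 10.88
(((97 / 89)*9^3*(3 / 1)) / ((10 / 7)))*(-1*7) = -10394811 / 890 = -11679.56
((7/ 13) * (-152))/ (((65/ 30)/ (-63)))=402192/ 169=2379.83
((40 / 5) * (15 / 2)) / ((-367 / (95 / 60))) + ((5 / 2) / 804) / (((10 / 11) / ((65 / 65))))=-301483 / 1180272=-0.26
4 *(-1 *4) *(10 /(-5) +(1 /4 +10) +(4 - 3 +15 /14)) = -1156 /7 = -165.14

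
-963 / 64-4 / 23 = -22405 / 1472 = -15.22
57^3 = 185193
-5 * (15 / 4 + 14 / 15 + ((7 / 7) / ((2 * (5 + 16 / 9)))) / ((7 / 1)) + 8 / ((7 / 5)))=-266657 / 5124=-52.04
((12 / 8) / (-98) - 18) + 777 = 148761 / 196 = 758.98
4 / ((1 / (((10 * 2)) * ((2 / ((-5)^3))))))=-1.28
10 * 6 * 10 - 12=588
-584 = -584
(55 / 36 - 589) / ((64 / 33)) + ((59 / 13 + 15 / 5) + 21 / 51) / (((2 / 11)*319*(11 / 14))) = -16391371229 / 54143232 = -302.74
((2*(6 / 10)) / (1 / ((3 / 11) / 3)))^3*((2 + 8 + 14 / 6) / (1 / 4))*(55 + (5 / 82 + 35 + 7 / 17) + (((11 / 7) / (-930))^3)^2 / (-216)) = 38361177509671381471219437213371 / 6620153224662533516953781250000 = 5.79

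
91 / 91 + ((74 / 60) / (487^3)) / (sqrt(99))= 37 * sqrt(11) / 114346289970 + 1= 1.00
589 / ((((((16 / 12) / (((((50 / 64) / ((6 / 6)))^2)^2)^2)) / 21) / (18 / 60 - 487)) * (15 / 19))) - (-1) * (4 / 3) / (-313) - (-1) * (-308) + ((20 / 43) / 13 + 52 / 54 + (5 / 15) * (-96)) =-32994000037573982497608701 / 41553702211050012672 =-794008.68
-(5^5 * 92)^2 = -82656250000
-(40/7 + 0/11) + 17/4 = -1.46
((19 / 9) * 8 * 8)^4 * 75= 54660589158400 / 2187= 24993410680.57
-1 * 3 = -3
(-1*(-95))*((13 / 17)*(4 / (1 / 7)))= 34580 / 17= 2034.12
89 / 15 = 5.93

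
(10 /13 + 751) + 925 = 21798 /13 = 1676.77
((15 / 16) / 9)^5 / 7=3125 / 1783627776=0.00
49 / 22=2.23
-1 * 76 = -76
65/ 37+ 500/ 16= 4885/ 148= 33.01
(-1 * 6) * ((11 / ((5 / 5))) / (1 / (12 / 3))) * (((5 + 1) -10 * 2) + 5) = 2376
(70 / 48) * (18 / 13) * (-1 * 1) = -105 / 52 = -2.02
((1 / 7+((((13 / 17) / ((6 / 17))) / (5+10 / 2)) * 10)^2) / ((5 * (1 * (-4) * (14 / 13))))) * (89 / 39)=-108491 / 211680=-0.51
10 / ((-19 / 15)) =-7.89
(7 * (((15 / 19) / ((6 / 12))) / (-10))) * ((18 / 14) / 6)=-9 / 38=-0.24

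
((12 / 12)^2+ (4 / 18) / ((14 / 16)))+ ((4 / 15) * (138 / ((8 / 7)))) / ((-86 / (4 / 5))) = 64639 / 67725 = 0.95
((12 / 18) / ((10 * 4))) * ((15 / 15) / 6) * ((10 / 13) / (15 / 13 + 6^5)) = 1 / 3639708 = 0.00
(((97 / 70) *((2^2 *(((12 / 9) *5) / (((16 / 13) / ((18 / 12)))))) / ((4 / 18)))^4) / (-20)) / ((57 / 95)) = -757362747375 / 14336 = -52829432.71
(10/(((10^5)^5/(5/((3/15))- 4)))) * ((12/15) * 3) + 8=10000000000000000000000063/1250000000000000000000000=8.00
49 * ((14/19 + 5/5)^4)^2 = 68914022293809/16983563041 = 4057.69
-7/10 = -0.70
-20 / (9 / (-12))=80 / 3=26.67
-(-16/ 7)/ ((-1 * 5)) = -16/ 35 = -0.46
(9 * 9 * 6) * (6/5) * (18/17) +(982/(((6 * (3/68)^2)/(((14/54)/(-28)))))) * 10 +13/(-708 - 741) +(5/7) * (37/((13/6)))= -7156.26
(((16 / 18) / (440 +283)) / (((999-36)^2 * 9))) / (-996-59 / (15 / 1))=-40 / 271529450564751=-0.00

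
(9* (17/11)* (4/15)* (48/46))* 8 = 39168/1265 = 30.96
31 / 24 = 1.29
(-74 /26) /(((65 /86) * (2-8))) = 1591 /2535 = 0.63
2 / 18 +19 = 172 / 9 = 19.11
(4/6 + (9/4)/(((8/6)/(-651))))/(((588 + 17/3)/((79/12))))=-4163221/341952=-12.17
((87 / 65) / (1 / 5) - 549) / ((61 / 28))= -197400 / 793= -248.93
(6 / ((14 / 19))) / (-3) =-19 / 7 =-2.71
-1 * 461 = -461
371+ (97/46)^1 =17163/46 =373.11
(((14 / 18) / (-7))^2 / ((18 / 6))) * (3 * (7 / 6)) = 7 / 486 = 0.01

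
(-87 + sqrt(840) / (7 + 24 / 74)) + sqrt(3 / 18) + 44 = -43 + sqrt(6) / 6 + 74 * sqrt(210) / 271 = -38.63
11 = 11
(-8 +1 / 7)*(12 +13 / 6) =-111.31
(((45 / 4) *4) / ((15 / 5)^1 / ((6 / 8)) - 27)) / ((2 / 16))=-15.65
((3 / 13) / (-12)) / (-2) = 1 / 104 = 0.01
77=77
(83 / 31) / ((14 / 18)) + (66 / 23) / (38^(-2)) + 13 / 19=393329714 / 94829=4147.78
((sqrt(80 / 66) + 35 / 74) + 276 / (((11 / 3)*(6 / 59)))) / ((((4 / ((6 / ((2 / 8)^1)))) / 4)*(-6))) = -1205786 / 407- 8*sqrt(330) / 33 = -2967.02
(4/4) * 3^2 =9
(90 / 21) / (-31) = -0.14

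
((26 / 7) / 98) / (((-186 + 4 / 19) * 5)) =-247 / 6053950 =-0.00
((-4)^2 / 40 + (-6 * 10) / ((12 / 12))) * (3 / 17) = -894 / 85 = -10.52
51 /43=1.19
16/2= 8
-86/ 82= -43/ 41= -1.05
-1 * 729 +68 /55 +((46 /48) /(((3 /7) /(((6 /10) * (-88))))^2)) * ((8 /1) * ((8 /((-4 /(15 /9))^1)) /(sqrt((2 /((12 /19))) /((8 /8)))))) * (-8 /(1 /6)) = -40027 /55 +279279616 * sqrt(114) /285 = 10462045.27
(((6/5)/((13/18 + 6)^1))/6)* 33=54/55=0.98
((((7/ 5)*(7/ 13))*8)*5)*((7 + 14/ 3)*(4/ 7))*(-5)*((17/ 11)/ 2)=-333200/ 429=-776.69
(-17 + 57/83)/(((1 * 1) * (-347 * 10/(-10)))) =-1354/28801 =-0.05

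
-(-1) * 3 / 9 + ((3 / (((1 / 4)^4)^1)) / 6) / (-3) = -127 / 3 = -42.33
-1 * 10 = -10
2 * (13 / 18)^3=2197 / 2916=0.75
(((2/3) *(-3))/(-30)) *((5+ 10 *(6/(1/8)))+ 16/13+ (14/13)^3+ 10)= 364321/10985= 33.17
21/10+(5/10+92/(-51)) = 203/255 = 0.80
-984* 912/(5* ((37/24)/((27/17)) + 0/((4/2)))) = -581520384/3145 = -184903.14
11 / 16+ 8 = 139 / 16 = 8.69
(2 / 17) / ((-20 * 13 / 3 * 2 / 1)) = -3 / 4420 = -0.00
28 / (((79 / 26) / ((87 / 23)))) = 63336 / 1817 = 34.86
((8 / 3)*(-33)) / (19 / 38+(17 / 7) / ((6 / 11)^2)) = -22176 / 2183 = -10.16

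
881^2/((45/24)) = 6209288/15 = 413952.53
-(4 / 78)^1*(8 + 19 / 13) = -82 / 169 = -0.49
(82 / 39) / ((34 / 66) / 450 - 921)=-0.00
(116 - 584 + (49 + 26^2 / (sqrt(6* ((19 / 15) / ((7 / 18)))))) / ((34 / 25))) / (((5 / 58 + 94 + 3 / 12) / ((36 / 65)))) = -1.88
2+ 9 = 11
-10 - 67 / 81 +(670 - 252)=32981 / 81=407.17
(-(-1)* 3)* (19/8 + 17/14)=10.77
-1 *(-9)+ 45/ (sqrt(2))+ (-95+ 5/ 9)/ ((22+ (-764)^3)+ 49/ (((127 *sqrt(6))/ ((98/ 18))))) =1057910 *sqrt(6)/ 6362645625633242515291+ 400846683847509901581453/ 44538519379432697607037+ 45 *sqrt(2)/ 2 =40.82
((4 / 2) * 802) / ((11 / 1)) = 1604 / 11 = 145.82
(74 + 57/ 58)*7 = 30443/ 58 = 524.88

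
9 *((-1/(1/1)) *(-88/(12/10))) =660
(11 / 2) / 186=11 / 372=0.03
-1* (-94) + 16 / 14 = 666 / 7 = 95.14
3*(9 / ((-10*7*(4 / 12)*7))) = -81 / 490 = -0.17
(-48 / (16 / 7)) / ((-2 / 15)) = 157.50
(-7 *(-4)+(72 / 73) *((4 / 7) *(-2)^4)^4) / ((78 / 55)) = 4879.40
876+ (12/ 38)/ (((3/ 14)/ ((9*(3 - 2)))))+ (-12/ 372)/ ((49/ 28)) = 889.24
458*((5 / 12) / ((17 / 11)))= 12595 / 102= 123.48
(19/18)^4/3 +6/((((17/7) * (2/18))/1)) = 121258241/5353776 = 22.65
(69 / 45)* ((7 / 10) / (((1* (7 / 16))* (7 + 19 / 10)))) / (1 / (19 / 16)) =437 / 1335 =0.33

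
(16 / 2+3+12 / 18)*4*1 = 140 / 3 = 46.67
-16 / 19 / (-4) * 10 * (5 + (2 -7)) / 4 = 0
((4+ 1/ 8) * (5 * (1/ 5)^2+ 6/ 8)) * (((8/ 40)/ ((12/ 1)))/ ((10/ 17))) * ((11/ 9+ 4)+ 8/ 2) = 294899/ 288000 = 1.02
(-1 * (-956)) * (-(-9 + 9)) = 0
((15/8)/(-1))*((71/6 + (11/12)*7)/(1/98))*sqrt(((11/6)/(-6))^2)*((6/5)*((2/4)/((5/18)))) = -354123/160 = -2213.27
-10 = -10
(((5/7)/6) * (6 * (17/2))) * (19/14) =1615/196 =8.24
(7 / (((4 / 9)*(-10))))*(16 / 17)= -126 / 85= -1.48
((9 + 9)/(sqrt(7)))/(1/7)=18 * sqrt(7)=47.62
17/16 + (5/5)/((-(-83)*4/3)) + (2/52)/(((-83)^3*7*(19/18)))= 16949468119/15817915568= 1.07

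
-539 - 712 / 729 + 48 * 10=-43723 / 729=-59.98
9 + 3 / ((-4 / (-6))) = 27 / 2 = 13.50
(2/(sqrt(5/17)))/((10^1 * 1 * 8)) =sqrt(85)/200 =0.05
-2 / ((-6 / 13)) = 13 / 3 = 4.33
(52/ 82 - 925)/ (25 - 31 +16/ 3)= 1386.55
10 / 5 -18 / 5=-8 / 5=-1.60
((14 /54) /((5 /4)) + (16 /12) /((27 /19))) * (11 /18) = 2552 /3645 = 0.70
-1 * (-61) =61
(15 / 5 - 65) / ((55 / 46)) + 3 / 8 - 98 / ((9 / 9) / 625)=-26972651 / 440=-61301.48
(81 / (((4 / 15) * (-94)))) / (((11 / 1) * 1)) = -1215 / 4136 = -0.29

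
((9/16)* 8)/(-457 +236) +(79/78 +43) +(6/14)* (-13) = 178312/4641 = 38.42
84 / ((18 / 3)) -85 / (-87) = 1303 / 87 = 14.98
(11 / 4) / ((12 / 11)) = 121 / 48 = 2.52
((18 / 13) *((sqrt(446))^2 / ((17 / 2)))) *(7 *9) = 4577.05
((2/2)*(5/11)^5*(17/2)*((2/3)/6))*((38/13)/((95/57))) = 201875/6280989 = 0.03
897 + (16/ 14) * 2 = 6295/ 7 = 899.29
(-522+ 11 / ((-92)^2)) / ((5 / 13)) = -57436561 / 42320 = -1357.20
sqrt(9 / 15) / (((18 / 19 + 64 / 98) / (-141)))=-131271* sqrt(15) / 7450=-68.24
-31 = -31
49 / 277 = 0.18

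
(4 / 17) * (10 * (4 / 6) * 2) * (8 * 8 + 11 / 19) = 65440 / 323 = 202.60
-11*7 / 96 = -77 / 96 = -0.80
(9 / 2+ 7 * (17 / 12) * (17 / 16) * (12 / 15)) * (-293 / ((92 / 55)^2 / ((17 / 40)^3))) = -540482367667 / 5200281600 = -103.93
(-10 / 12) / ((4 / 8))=-5 / 3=-1.67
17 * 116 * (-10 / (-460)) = 986 / 23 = 42.87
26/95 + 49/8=4863/760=6.40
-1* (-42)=42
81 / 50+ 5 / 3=493 / 150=3.29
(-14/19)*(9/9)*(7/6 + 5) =-259/57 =-4.54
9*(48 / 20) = 108 / 5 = 21.60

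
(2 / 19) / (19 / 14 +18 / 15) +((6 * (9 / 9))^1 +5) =37551 / 3401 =11.04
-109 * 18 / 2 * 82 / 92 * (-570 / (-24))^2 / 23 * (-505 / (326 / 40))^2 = -2314316968453125 / 28110002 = -82330729.41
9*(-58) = -522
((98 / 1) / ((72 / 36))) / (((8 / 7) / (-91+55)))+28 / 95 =-293209 / 190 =-1543.21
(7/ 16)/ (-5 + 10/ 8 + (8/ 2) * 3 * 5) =7/ 900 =0.01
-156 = -156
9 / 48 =3 / 16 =0.19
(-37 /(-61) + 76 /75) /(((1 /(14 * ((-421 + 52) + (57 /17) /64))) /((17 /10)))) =-1388280397 /97600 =-14224.18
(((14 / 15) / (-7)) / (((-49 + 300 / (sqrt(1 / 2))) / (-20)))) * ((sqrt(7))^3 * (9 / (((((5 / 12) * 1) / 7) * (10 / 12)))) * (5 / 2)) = 2074464 * sqrt(7) / 887995 + 2540160 * sqrt(14) / 177599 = 59.70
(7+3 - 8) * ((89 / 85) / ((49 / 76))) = 13528 / 4165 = 3.25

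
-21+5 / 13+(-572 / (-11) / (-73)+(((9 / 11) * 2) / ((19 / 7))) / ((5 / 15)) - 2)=-21.52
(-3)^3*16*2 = -864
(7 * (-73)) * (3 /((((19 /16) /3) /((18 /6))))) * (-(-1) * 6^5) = -1716567552 /19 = -90345660.63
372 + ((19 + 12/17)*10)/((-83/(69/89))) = 46484238/125579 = 370.16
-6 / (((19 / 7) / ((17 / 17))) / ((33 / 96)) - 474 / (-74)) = -17094 / 40745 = -0.42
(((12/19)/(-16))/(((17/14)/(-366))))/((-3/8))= -10248/323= -31.73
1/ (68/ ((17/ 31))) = 1/ 124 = 0.01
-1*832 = -832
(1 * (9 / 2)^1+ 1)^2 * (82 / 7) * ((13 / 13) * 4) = 1417.43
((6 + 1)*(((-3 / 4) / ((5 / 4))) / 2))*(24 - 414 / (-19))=-1827 / 19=-96.16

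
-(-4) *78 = 312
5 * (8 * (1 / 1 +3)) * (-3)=-480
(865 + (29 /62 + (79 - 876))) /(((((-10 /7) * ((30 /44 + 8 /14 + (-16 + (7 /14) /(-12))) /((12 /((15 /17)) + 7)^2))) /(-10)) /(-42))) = 2446816729896 /4235995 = 577625.03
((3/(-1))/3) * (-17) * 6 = 102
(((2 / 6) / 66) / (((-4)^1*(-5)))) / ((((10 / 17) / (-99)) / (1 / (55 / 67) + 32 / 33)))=-6137 / 66000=-0.09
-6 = -6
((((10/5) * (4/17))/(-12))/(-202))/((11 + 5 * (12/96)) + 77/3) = 8/1536715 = 0.00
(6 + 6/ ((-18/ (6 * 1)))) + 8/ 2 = 8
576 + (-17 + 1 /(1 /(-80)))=479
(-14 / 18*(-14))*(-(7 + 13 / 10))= -4067 / 45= -90.38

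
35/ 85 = 7/ 17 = 0.41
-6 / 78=-1 / 13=-0.08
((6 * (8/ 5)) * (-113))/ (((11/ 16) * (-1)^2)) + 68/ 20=-86597/ 55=-1574.49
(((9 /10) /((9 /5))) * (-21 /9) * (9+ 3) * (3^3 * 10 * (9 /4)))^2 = 72335025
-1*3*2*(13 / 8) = -39 / 4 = -9.75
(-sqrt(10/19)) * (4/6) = -2 * sqrt(190)/57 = -0.48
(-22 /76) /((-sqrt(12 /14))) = 11 * sqrt(42) /228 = 0.31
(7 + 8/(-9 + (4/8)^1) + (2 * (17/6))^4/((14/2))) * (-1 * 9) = -1478258/1071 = -1380.26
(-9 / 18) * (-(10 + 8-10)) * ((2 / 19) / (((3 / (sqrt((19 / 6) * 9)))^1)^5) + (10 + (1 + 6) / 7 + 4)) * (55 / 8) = 464.16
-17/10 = -1.70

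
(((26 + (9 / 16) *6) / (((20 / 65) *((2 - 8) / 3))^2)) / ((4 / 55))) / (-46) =-23.19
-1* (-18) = 18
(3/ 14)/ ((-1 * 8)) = -3/ 112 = -0.03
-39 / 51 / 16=-13 / 272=-0.05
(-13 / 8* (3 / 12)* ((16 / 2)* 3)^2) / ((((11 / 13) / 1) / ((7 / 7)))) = -3042 / 11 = -276.55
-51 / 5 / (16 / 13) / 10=-663 / 800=-0.83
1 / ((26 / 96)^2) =2304 / 169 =13.63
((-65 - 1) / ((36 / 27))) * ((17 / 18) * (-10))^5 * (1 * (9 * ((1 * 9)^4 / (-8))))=-439268259375 / 16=-27454266210.94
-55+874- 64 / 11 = 8945 / 11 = 813.18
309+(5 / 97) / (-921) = 27605128 / 89337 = 309.00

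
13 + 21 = 34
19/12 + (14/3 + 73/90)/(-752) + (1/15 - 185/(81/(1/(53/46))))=-10962817/32283360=-0.34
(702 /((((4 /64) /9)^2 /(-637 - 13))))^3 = -847083766268252789932032000000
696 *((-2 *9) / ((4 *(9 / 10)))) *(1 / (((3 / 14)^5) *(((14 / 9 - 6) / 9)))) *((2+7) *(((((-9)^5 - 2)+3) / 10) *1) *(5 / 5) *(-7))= 29010413722752 / 5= 5802082744550.40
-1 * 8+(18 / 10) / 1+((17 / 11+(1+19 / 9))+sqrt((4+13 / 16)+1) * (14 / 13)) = -764 / 495+7 * sqrt(93) / 26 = 1.05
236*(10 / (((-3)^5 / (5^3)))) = -295000 / 243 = -1213.99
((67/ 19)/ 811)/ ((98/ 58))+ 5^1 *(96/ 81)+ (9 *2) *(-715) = -262248338069/ 20386107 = -12864.07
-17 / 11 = -1.55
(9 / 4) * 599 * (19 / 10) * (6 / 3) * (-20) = -102429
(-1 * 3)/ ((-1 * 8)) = 3/ 8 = 0.38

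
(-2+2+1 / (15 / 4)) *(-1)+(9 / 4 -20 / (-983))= 118177 / 58980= 2.00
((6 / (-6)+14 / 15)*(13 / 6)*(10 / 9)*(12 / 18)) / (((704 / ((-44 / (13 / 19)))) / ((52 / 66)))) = 247 / 32076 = 0.01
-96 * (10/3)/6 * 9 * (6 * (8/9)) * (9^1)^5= -151165440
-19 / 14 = -1.36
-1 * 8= -8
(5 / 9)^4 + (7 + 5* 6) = 243382 / 6561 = 37.10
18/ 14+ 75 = 534/ 7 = 76.29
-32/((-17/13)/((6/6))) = 24.47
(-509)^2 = 259081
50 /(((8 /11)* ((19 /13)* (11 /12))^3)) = 23727600 /829939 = 28.59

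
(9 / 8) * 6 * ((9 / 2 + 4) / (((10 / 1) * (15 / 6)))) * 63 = 28917 / 200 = 144.58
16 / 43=0.37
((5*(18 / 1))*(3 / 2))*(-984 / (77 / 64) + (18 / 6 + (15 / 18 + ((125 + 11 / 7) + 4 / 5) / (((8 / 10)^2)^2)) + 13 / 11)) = -667794195 / 9856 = -67755.09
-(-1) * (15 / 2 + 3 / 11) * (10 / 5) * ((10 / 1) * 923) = 1578330 / 11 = 143484.55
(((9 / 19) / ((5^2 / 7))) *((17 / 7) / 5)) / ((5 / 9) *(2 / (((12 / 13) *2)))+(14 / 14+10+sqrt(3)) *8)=158118156 / 212149898375 - 14276736 *sqrt(3) / 212149898375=0.00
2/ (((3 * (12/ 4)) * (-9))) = -0.02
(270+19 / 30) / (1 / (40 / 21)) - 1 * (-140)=41296 / 63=655.49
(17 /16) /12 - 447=-85807 /192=-446.91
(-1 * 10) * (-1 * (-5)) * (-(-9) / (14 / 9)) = -2025 / 7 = -289.29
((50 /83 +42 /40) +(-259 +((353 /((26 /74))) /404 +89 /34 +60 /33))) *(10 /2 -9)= 102068546092 /101895365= 1001.70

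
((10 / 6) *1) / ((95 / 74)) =74 / 57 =1.30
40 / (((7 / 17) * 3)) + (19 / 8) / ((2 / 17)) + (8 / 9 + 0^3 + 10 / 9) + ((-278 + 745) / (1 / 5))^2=1831965935 / 336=5452279.57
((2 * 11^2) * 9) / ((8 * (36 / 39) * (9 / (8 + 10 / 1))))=4719 / 8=589.88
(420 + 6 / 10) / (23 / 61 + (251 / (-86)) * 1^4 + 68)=3677446 / 572325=6.43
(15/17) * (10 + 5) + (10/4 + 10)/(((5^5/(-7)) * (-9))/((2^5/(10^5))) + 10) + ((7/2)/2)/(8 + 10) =286857671761/21515642136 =13.33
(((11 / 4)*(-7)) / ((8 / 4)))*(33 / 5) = -2541 / 40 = -63.52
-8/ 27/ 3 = -8/ 81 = -0.10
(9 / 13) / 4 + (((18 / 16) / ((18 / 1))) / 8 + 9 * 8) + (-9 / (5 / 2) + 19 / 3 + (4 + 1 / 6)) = 657953 / 8320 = 79.08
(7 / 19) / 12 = 7 / 228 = 0.03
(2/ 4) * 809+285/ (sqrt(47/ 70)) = 285 * sqrt(3290)/ 47+809/ 2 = 752.31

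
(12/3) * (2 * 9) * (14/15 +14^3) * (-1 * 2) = -1976352/5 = -395270.40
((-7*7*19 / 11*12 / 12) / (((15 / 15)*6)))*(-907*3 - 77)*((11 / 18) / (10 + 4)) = 186067 / 108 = 1722.84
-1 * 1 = -1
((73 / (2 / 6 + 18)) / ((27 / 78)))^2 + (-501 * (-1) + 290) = 923.32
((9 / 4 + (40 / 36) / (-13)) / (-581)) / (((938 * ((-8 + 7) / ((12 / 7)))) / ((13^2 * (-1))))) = -13169 / 11444538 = -0.00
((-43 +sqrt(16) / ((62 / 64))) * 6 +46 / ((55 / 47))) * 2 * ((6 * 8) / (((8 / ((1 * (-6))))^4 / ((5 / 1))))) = -20085651 / 682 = -29451.10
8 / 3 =2.67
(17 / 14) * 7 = 17 / 2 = 8.50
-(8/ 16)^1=-1/ 2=-0.50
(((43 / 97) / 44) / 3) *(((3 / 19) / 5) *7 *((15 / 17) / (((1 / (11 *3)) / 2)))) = 2709 / 62662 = 0.04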